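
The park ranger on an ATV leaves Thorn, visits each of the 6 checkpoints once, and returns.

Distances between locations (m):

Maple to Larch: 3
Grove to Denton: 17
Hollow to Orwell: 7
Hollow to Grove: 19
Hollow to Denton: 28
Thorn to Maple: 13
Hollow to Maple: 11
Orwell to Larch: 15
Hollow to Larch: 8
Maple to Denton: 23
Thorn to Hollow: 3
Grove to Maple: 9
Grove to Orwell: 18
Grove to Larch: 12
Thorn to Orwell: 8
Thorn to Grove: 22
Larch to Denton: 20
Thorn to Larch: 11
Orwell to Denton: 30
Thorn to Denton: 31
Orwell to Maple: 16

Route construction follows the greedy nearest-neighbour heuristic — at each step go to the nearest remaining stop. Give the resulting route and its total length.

85 m along Thorn → Hollow → Orwell → Larch → Maple → Grove → Denton → Thorn.

Thorn → [Hollow:3 / Orwell:8 / Larch:11 / Maple:13 / Grove:22 / Denton:31] → Hollow (3)
Hollow → [Orwell:7 / Larch:8 / Maple:11 / Grove:19 / Denton:28] → Orwell (7)
Orwell → [Larch:15 / Maple:16 / Grove:18 / Denton:30] → Larch (15)
Larch → [Maple:3 / Grove:12 / Denton:20] → Maple (3)
Maple → [Grove:9 / Denton:23] → Grove (9)
Grove → [Denton:17] → Denton (17)
Return Denton→Thorn: 31.
Total = 3 + 7 + 15 + 3 + 9 + 17 + 31 = 85.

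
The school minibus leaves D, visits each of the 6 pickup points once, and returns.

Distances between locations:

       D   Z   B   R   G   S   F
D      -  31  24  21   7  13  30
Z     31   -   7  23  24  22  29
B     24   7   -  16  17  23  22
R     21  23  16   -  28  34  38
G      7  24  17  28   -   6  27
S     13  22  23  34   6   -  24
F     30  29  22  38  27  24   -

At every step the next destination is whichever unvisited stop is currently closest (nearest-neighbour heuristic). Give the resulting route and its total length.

Nearest-neighbour total = 126; route D → G → S → Z → B → R → F → D.

D → [G:7 / S:13 / R:21 / B:24 / F:30 / Z:31] → G (7)
G → [S:6 / B:17 / Z:24 / F:27 / R:28] → S (6)
S → [Z:22 / B:23 / F:24 / R:34] → Z (22)
Z → [B:7 / R:23 / F:29] → B (7)
B → [R:16 / F:22] → R (16)
R → [F:38] → F (38)
Return F→D: 30.
Total = 7 + 6 + 22 + 7 + 16 + 38 + 30 = 126.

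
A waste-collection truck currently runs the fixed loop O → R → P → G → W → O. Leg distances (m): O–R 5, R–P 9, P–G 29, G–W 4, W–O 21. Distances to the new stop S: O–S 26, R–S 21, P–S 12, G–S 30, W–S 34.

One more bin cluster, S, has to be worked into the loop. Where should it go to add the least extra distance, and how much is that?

Insertion cost between consecutive stops i–j is d(i,S) + d(S,j) − d(i,j):
  between O and R: 26 + 21 − 5 = 42
  between R and P: 21 + 12 − 9 = 24
  between P and G: 12 + 30 − 29 = 13
  between G and W: 30 + 34 − 4 = 60
  between W and O: 34 + 26 − 21 = 39
Cheapest insertion is between P and G, adding 13.
New total = 68 + 13 = 81.

Adding 13 m by placing S on the P–G leg.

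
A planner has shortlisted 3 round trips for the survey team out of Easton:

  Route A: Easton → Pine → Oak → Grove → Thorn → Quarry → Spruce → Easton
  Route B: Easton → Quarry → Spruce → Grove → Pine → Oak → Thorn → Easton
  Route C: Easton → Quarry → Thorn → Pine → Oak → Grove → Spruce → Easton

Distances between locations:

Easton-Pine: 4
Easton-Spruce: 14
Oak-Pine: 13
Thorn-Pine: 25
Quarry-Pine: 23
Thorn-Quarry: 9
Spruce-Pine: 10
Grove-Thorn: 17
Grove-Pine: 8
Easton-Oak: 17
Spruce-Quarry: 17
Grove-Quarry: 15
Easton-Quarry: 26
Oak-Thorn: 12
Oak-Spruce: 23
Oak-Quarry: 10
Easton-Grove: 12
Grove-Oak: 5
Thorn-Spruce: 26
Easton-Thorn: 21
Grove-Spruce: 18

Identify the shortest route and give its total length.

Shortest is Route A, total 79.

Route A: 4 + 13 + 5 + 17 + 9 + 17 + 14 = 79
Route B: 26 + 17 + 18 + 8 + 13 + 12 + 21 = 115
Route C: 26 + 9 + 25 + 13 + 5 + 18 + 14 = 110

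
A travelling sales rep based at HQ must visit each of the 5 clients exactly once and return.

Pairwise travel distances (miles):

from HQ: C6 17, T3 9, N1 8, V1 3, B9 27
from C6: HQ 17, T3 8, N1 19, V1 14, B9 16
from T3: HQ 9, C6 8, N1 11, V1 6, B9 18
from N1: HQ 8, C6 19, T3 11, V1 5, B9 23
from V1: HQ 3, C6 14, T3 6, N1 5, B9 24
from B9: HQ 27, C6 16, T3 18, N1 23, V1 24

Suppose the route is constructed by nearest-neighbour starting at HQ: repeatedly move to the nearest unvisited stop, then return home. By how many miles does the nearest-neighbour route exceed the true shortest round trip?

HQ: V1=3, N1=8, T3=9, C6=17, B9=27 ⇒ V1
V1: N1=5, T3=6, C6=14, B9=24 ⇒ N1
N1: T3=11, C6=19, B9=23 ⇒ T3
T3: C6=8, B9=18 ⇒ C6
C6: B9=16 ⇒ B9
NN route HQ → V1 → N1 → T3 → C6 → B9 → HQ costs 70.
Optimal: HQ → T3 → C6 → B9 → N1 → V1 → HQ costs 64 (by enumerating all 60 distinct tours).
Excess = 70 − 64 = 6.

Excess over optimum: 6 miles.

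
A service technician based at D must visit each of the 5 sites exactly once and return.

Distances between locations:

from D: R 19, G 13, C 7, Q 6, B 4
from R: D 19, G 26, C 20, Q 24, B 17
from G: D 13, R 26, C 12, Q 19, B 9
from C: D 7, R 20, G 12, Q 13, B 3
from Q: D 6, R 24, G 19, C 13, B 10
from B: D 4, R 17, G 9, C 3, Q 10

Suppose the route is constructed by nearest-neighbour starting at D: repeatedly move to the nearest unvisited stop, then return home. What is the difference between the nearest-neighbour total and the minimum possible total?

Excess over optimum: 6.

From D: B=4, Q=6, C=7, G=13, R=19 → choose B (4).
From B: C=3, G=9, Q=10, R=17 → choose C (3).
From C: G=12, Q=13, R=20 → choose G (12).
From G: Q=19, R=26 → choose Q (19).
From Q: R=24 → choose R (24).
NN route D → B → C → G → Q → R → D costs 81.
Optimal: D → G → C → B → R → Q → D costs 75 (by enumerating all 60 distinct tours).
Excess = 81 − 75 = 6.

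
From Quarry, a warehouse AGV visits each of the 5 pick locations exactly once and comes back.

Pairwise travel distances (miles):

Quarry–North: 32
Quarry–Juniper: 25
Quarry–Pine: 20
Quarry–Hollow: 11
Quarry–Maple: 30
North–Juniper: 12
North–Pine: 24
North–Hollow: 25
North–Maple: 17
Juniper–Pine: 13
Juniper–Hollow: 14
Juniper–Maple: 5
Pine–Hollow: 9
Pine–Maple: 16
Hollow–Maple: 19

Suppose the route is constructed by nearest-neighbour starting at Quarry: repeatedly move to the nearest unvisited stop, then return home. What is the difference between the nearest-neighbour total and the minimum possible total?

Quarry: Hollow=11, Pine=20, Juniper=25, Maple=30, North=32 ⇒ Hollow
Hollow: Pine=9, Juniper=14, Maple=19, North=25 ⇒ Pine
Pine: Juniper=13, Maple=16, North=24 ⇒ Juniper
Juniper: Maple=5, North=12 ⇒ Maple
Maple: North=17 ⇒ North
NN route Quarry → Hollow → Pine → Juniper → Maple → North → Quarry costs 87.
Optimal: Quarry → North → Juniper → Maple → Pine → Hollow → Quarry costs 85 (by enumerating all 60 distinct tours).
Excess = 87 − 85 = 2.

2 miles longer than the optimal tour.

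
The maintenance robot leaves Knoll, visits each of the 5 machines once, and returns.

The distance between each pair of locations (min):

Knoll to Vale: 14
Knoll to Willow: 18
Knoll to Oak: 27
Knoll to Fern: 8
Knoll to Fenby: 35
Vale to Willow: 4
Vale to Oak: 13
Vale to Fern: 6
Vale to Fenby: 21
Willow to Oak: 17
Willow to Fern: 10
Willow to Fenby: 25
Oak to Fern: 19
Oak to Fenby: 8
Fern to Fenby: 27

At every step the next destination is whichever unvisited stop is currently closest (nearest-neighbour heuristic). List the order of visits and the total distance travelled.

Knoll → [Fern:8 / Vale:14 / Willow:18 / Oak:27 / Fenby:35] → Fern (8)
Fern → [Vale:6 / Willow:10 / Oak:19 / Fenby:27] → Vale (6)
Vale → [Willow:4 / Oak:13 / Fenby:21] → Willow (4)
Willow → [Oak:17 / Fenby:25] → Oak (17)
Oak → [Fenby:8] → Fenby (8)
Return Fenby→Knoll: 35.
Total = 8 + 6 + 4 + 17 + 8 + 35 = 78.

78 min along Knoll → Fern → Vale → Willow → Oak → Fenby → Knoll.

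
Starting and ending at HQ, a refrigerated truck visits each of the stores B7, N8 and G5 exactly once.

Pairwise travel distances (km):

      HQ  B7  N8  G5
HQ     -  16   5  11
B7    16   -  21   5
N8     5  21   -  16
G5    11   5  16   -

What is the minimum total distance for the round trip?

42 km — the shortest possible round trip.

With 3 stops there are 3!/2 = 3 distinct round trips (a route and its reverse cost the same).
HQ - B7 - N8 - G5 - HQ: 16+21+16+11 = 64
HQ - B7 - G5 - N8 - HQ: 16+5+16+5 = 42
HQ - N8 - B7 - G5 - HQ: 5+21+5+11 = 42
The minimum is 42.
One optimal route: HQ → B7 → G5 → N8 → HQ (or its reverse).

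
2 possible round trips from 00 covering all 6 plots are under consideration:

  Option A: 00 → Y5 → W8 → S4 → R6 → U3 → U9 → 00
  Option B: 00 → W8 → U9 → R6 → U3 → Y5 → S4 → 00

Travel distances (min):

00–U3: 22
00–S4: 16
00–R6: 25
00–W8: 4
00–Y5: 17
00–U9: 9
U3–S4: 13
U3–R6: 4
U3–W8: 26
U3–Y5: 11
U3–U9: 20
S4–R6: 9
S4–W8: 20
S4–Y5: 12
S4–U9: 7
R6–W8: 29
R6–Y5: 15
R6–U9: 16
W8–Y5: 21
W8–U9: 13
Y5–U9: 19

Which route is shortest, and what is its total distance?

76 min — Option B is the shortest.

Option A: 17 + 21 + 20 + 9 + 4 + 20 + 9 = 100
Option B: 4 + 13 + 16 + 4 + 11 + 12 + 16 = 76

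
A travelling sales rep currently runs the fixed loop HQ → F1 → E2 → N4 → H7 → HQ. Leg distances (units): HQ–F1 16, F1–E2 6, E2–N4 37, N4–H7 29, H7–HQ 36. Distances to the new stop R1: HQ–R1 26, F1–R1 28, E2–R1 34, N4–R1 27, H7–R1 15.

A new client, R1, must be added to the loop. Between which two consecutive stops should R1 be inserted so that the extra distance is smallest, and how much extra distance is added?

Adding 5 by placing R1 on the H7–HQ leg.

Insertion cost between consecutive stops i–j is d(i,R1) + d(R1,j) − d(i,j):
  between HQ and F1: 26 + 28 − 16 = 38
  between F1 and E2: 28 + 34 − 6 = 56
  between E2 and N4: 34 + 27 − 37 = 24
  between N4 and H7: 27 + 15 − 29 = 13
  between H7 and HQ: 15 + 26 − 36 = 5
Cheapest insertion is between H7 and HQ, adding 5.
New total = 124 + 5 = 129.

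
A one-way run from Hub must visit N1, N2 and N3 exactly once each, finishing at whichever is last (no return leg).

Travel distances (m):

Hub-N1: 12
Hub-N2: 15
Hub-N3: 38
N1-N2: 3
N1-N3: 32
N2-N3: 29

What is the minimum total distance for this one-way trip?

There are 3! = 6 possible orderings.
Hub → N1 → N2 → N3: 12+3+29 = 44
Hub → N1 → N3 → N2: 12+32+29 = 73
Hub → N2 → N1 → N3: 15+3+32 = 50
Hub → N2 → N3 → N1: 15+29+32 = 76
Hub → N3 → N1 → N2: 38+32+3 = 73
Hub → N3 → N2 → N1: 38+29+3 = 70
The minimum is 44.
One shortest path: Hub → N1 → N2 → N3.

44 m — the minimum one-way total.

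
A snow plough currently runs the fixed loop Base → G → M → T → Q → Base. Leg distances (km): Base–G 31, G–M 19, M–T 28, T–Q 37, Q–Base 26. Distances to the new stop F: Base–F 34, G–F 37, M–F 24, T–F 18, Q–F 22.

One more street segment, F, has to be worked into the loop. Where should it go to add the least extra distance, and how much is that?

Adding 3 km by placing F on the T–Q leg.

Insertion cost between consecutive stops i–j is d(i,F) + d(F,j) − d(i,j):
  between Base and G: 34 + 37 − 31 = 40
  between G and M: 37 + 24 − 19 = 42
  between M and T: 24 + 18 − 28 = 14
  between T and Q: 18 + 22 − 37 = 3
  between Q and Base: 22 + 34 − 26 = 30
Cheapest insertion is between T and Q, adding 3.
New total = 141 + 3 = 144.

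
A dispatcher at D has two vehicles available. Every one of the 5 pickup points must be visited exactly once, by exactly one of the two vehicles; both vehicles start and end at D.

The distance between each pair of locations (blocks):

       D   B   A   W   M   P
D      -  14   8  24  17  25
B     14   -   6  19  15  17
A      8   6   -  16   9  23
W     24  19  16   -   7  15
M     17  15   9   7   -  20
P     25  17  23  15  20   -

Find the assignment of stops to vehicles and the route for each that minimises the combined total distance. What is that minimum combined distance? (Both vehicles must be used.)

Check every non-empty split of the stops between the two vehicles; for each half take its own optimal tour:
  {B} + {A, W, M, P}: 28 + 64 = 92
  {A} + {B, W, M, P}: 16 + 70 = 86
  {B, A} + {W, M, P}: 28 + 64 = 92
  {W} + {B, A, M, P}: 48 + 68 = 116
  {B, W} + {A, M, P}: 57 + 62 = 119
  {A, W} + {B, M, P}: 48 + 68 = 116
  … (15 splits in total)
Best: vehicle 1 D → A → D = 16; vehicle 2 D → B → P → W → M → D = 70; combined 86.

86 blocks — the smallest possible combined total.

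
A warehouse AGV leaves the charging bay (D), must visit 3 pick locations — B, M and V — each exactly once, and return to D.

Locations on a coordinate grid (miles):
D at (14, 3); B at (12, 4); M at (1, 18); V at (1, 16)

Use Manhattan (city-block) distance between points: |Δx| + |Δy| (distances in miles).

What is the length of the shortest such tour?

Minimum total distance: 56 miles.

D → B → M → V → D: 3+25+2+26 = 56
D → B → V → M → D: 3+23+2+28 = 56
D → M → B → V → D: 28+25+23+26 = 102
The minimum is 56.
One optimal route: D → B → M → V → D (or its reverse).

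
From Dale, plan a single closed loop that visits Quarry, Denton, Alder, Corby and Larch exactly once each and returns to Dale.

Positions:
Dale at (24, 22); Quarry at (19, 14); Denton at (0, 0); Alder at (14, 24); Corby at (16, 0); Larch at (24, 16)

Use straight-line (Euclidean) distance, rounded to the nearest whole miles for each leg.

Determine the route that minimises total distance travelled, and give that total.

Dale-Quarry-Denton-Alder-Corby-Larch-Dale: 9+24+28+24+18+6 = 109
Dale-Quarry-Denton-Alder-Larch-Corby-Dale: 9+24+28+13+18+23 = 115
Dale-Quarry-Denton-Corby-Alder-Larch-Dale: 9+24+16+24+13+6 = 92
Dale-Quarry-Denton-Corby-Larch-Alder-Dale: 9+24+16+18+13+10 = 90
Dale-Quarry-Denton-Larch-Alder-Corby-Dale: 9+24+29+13+24+23 = 122
Dale-Quarry-Denton-Larch-Corby-Alder-Dale: 9+24+29+18+24+10 = 114
Dale-Quarry-Alder-Denton-Corby-Larch-Dale: 9+11+28+16+18+6 = 88
Dale-Quarry-Alder-Denton-Larch-Corby-Dale: 9+11+28+29+18+23 = 118
Dale-Quarry-Alder-Corby-Denton-Larch-Dale: 9+11+24+16+29+6 = 95
Dale-Quarry-Alder-Corby-Larch-Denton-Dale: 9+11+24+18+29+33 = 124
Dale-Quarry-Alder-Larch-Denton-Corby-Dale: 9+11+13+29+16+23 = 101
Dale-Quarry-Alder-Larch-Corby-Denton-Dale: 9+11+13+18+16+33 = 100
Dale-Quarry-Corby-Denton-Alder-Larch-Dale: 9+14+16+28+13+6 = 86
Dale-Quarry-Corby-Denton-Larch-Alder-Dale: 9+14+16+29+13+10 = 91
… (46 more)
Dale-Alder-Denton-Corby-Quarry-Larch-Dale: 10+28+16+14+5+6 = 79  ← best
The minimum is 79.
One optimal route: Dale → Alder → Denton → Corby → Quarry → Larch → Dale (or its reverse).

79 miles — the shortest possible round trip.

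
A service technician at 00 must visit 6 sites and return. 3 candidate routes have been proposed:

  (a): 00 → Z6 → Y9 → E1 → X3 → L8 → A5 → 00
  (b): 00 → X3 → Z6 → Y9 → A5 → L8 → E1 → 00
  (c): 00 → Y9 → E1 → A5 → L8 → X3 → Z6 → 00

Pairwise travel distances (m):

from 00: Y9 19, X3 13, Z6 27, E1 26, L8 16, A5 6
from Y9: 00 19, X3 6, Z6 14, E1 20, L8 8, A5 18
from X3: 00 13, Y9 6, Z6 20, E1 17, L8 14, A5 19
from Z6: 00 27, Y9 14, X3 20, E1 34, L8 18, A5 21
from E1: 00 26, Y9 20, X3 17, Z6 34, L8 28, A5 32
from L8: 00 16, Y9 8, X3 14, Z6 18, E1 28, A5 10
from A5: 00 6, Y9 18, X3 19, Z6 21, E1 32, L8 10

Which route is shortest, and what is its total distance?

(a): 27 + 14 + 20 + 17 + 14 + 10 + 6 = 108
(b): 13 + 20 + 14 + 18 + 10 + 28 + 26 = 129
(c): 19 + 20 + 32 + 10 + 14 + 20 + 27 = 142

Shortest is (a), total 108 m.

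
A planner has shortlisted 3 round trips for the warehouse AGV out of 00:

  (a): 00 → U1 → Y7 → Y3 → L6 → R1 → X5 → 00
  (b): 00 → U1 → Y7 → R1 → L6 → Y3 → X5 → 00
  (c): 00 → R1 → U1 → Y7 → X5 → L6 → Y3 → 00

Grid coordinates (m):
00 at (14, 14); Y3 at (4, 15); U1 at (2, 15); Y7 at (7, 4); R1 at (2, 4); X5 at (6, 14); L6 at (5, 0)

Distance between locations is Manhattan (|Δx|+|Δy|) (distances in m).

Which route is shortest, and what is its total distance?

(a): 13 + 16 + 14 + 16 + 7 + 14 + 8 = 88
(b): 13 + 16 + 5 + 7 + 16 + 3 + 8 = 68
(c): 22 + 11 + 16 + 11 + 15 + 16 + 11 = 102

Shortest is (b), total 68 m.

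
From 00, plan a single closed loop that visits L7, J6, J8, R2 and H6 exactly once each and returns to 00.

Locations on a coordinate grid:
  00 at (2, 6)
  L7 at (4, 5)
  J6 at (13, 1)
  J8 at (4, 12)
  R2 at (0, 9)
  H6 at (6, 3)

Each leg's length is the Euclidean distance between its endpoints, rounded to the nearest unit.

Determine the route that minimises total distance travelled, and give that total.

Minimum total distance: 35.

00 - L7 - J6 - J8 - R2 - H6 - 00: 2+10+14+5+8+5 = 44
00 - L7 - J6 - J8 - H6 - R2 - 00: 2+10+14+9+8+4 = 47
00 - L7 - J6 - R2 - J8 - H6 - 00: 2+10+15+5+9+5 = 46
00 - L7 - J6 - R2 - H6 - J8 - 00: 2+10+15+8+9+6 = 50
00 - L7 - J6 - H6 - J8 - R2 - 00: 2+10+7+9+5+4 = 37
00 - L7 - J6 - H6 - R2 - J8 - 00: 2+10+7+8+5+6 = 38
00 - L7 - J8 - J6 - R2 - H6 - 00: 2+7+14+15+8+5 = 51
00 - L7 - J8 - J6 - H6 - R2 - 00: 2+7+14+7+8+4 = 42
00 - L7 - J8 - R2 - J6 - H6 - 00: 2+7+5+15+7+5 = 41
00 - L7 - J8 - R2 - H6 - J6 - 00: 2+7+5+8+7+12 = 41
00 - L7 - J8 - H6 - J6 - R2 - 00: 2+7+9+7+15+4 = 44
00 - L7 - J8 - H6 - R2 - J6 - 00: 2+7+9+8+15+12 = 53
00 - L7 - R2 - J6 - J8 - H6 - 00: 2+6+15+14+9+5 = 51
00 - L7 - R2 - J6 - H6 - J8 - 00: 2+6+15+7+9+6 = 45
… (46 more)
00 - L7 - H6 - J6 - J8 - R2 - 00: 2+3+7+14+5+4 = 35  ← best
The minimum is 35.
One optimal route: 00 → L7 → H6 → J6 → J8 → R2 → 00 (or its reverse).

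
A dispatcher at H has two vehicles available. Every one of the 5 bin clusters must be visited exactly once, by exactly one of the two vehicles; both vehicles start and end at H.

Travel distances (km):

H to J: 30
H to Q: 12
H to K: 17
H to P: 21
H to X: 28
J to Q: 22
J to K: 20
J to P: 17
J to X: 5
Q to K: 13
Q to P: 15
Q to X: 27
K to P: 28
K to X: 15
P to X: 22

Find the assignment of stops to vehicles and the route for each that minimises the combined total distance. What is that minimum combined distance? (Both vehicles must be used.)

There are 2^4 − 1 = 15 ways to divide the 5 stops into two non-empty groups. For each, the best each vehicle can do is its own shortest tour through its group:
  {J} + {Q, K, P, X}: 60 + 81 = 141
  {Q} + {J, K, P, X}: 24 + 75 = 99
  {J, Q} + {K, P, X}: 64 + 75 = 139
  {K} + {J, Q, P, X}: 34 + 77 = 111
  {J, K} + {Q, P, X}: 67 + 77 = 144
  {Q, K} + {J, P, X}: 42 + 71 = 113
  … (15 splits in total)
Best: vehicle 1 H → Q → H = 24; vehicle 2 H → K → X → J → P → H = 75; combined 99.

Minimum combined distance: 99 km.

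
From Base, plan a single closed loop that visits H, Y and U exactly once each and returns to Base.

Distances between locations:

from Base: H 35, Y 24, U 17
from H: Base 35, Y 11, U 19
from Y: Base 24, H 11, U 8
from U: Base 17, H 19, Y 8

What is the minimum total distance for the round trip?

Shortest round trip = 71.

There are 3 distinct closed tours to check (reversals are equivalent).
Base→H→Y→U→Base: 35+11+8+17 = 71
Base→H→U→Y→Base: 35+19+8+24 = 86
Base→Y→H→U→Base: 24+11+19+17 = 71
The minimum is 71.
One optimal route: Base → H → Y → U → Base (or its reverse).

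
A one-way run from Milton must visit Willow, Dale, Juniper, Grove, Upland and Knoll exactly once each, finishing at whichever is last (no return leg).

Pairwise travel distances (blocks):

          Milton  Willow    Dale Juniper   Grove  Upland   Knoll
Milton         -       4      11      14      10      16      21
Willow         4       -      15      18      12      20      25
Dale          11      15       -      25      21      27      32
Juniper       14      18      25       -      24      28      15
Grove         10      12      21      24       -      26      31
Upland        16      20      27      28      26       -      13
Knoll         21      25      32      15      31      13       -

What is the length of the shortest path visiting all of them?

There are 6! = 720 possible orderings.
Milton - Willow - Dale - Juniper - Grove - Upland - Knoll: 4+15+25+24+26+13 = 107
Milton - Willow - Dale - Juniper - Grove - Knoll - Upland: 4+15+25+24+31+13 = 112
Milton - Willow - Dale - Juniper - Upland - Grove - Knoll: 4+15+25+28+26+31 = 129
Milton - Willow - Dale - Juniper - Upland - Knoll - Grove: 4+15+25+28+13+31 = 116
Milton - Willow - Dale - Juniper - Knoll - Grove - Upland: 4+15+25+15+31+26 = 116
Milton - Willow - Dale - Juniper - Knoll - Upland - Grove: 4+15+25+15+13+26 = 98
Milton - Willow - Dale - Grove - Juniper - Upland - Knoll: 4+15+21+24+28+13 = 105
Milton - Willow - Dale - Grove - Juniper - Knoll - Upland: 4+15+21+24+15+13 = 92
… (712 more)
Milton - Willow - Grove - Dale - Juniper - Knoll - Upland: 4+12+21+25+15+13 = 90  ← best
The minimum is 90.
One shortest path: Milton → Willow → Grove → Dale → Juniper → Knoll → Upland.

Shortest open route: 90 blocks.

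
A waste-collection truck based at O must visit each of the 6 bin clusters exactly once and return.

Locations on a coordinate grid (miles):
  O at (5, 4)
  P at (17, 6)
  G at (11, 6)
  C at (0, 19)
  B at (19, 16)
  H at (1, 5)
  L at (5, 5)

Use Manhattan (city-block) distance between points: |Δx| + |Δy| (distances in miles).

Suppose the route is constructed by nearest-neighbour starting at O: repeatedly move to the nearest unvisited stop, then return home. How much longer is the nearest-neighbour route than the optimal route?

O: L=1, H=5, G=8, P=14, C=20, B=26 ⇒ L
L: H=4, G=7, P=13, C=19, B=25 ⇒ H
H: G=11, C=15, P=17, B=29 ⇒ G
G: P=6, B=18, C=24 ⇒ P
P: B=12, C=30 ⇒ B
B: C=22 ⇒ C
NN route O → L → H → G → P → B → C → O costs 76.
Optimal: O → G → P → B → C → H → L → O costs 68 (by enumerating all 360 distinct tours).
Excess = 76 − 68 = 8.

8 miles longer than the optimal tour.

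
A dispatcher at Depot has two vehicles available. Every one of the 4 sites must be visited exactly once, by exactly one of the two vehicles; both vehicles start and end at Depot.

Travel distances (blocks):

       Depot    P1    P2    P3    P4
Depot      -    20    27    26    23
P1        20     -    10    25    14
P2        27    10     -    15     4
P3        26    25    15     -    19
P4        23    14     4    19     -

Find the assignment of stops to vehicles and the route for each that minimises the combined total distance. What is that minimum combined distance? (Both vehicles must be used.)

Minimum combined distance: 108 blocks.

There are 2^3 − 1 = 7 ways to divide the 4 stops into two non-empty groups. For each, the best each vehicle can do is its own shortest tour through its group:
  {P1} + {P2, P3, P4}: 40 + 68 = 108
  {P2} + {P1, P3, P4}: 54 + 79 = 133
  {P1, P2} + {P3, P4}: 57 + 68 = 125
  {P3} + {P1, P2, P4}: 52 + 57 = 109
  {P1, P3} + {P2, P4}: 71 + 54 = 125
  {P2, P3} + {P1, P4}: 68 + 57 = 125
  … (7 splits in total)
Best: vehicle 1 Depot → P1 → Depot = 40; vehicle 2 Depot → P3 → P2 → P4 → Depot = 68; combined 108.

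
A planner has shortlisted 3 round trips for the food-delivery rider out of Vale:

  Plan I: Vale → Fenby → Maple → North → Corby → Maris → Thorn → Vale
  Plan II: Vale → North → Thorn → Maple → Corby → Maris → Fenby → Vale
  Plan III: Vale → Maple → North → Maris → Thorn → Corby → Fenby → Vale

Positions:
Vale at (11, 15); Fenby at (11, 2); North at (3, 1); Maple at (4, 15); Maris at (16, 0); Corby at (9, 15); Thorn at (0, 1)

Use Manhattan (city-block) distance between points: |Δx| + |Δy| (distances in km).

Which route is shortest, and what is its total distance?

Plan I: 13 + 20 + 15 + 20 + 22 + 17 + 25 = 132
Plan II: 22 + 3 + 18 + 5 + 22 + 7 + 13 = 90
Plan III: 7 + 15 + 14 + 17 + 23 + 15 + 13 = 104

90 km — Plan II is the shortest.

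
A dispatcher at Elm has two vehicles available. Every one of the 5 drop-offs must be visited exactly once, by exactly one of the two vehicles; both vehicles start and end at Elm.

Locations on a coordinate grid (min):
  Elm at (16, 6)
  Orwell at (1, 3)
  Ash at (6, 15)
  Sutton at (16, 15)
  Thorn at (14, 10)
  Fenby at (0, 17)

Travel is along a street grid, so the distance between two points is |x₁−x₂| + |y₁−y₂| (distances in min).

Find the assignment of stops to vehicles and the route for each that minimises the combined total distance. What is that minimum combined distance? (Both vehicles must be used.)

Try each way of splitting the stops between the two vehicles (each non-empty) and, for each split, find the best tour for each vehicle:
  {Orwell} + {Ash, Sutton, Thorn, Fenby}: 36 + 54 = 90
  {Ash} + {Orwell, Sutton, Thorn, Fenby}: 38 + 64 = 102
  {Orwell, Ash} + {Sutton, Thorn, Fenby}: 54 + 54 = 108
  {Sutton} + {Orwell, Ash, Thorn, Fenby}: 18 + 60 = 78
  {Orwell, Sutton} + {Ash, Thorn, Fenby}: 54 + 54 = 108
  {Ash, Sutton} + {Orwell, Thorn, Fenby}: 38 + 60 = 98
  … (15 splits in total)
  {Thorn} + {Orwell, Ash, Sutton, Fenby}: 12 + 60 = 72  ← best
Best: vehicle 1 Elm → Thorn → Elm = 12; vehicle 2 Elm → Orwell → Fenby → Ash → Sutton → Elm = 60; combined 72.

72 min — the smallest possible combined total.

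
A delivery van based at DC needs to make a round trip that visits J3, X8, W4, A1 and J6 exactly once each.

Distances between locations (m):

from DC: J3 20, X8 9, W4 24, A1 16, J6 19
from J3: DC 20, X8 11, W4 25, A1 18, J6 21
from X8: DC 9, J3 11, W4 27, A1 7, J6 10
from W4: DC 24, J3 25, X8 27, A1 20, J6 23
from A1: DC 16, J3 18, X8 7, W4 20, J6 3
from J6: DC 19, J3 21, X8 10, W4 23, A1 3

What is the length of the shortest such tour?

With 5 stops there are 5!/2 = 60 distinct round trips (a route and its reverse cost the same).
DC→J3→X8→W4→A1→J6→DC: 20+11+27+20+3+19 = 100
DC→J3→X8→W4→J6→A1→DC: 20+11+27+23+3+16 = 100
DC→J3→X8→A1→W4→J6→DC: 20+11+7+20+23+19 = 100
DC→J3→X8→A1→J6→W4→DC: 20+11+7+3+23+24 = 88
DC→J3→X8→J6→W4→A1→DC: 20+11+10+23+20+16 = 100
DC→J3→X8→J6→A1→W4→DC: 20+11+10+3+20+24 = 88
DC→J3→W4→X8→A1→J6→DC: 20+25+27+7+3+19 = 101
DC→J3→W4→X8→J6→A1→DC: 20+25+27+10+3+16 = 101
DC→J3→W4→A1→X8→J6→DC: 20+25+20+7+10+19 = 101
DC→J3→W4→A1→J6→X8→DC: 20+25+20+3+10+9 = 87
DC→J3→W4→J6→X8→A1→DC: 20+25+23+10+7+16 = 101
DC→J3→W4→J6→A1→X8→DC: 20+25+23+3+7+9 = 87
DC→J3→A1→X8→W4→J6→DC: 20+18+7+27+23+19 = 114
DC→J3→A1→X8→J6→W4→DC: 20+18+7+10+23+24 = 102
… (46 more)
The minimum is 87.
One optimal route: DC → J3 → W4 → A1 → J6 → X8 → DC (or its reverse).

Shortest round trip = 87 m.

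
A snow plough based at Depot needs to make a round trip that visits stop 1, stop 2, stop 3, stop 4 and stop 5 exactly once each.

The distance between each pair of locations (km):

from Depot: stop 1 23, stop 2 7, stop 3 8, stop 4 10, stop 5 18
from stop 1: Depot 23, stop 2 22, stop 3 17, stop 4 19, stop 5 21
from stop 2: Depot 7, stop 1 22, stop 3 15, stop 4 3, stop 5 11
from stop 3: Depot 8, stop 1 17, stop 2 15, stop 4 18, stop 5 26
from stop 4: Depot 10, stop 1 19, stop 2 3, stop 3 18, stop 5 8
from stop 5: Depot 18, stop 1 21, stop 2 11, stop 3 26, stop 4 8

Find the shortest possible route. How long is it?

Depot - stop 1 - stop 2 - stop 3 - stop 4 - stop 5 - Depot: 23+22+15+18+8+18 = 104
Depot - stop 1 - stop 2 - stop 3 - stop 5 - stop 4 - Depot: 23+22+15+26+8+10 = 104
Depot - stop 1 - stop 2 - stop 4 - stop 3 - stop 5 - Depot: 23+22+3+18+26+18 = 110
Depot - stop 1 - stop 2 - stop 4 - stop 5 - stop 3 - Depot: 23+22+3+8+26+8 = 90
Depot - stop 1 - stop 2 - stop 5 - stop 3 - stop 4 - Depot: 23+22+11+26+18+10 = 110
Depot - stop 1 - stop 2 - stop 5 - stop 4 - stop 3 - Depot: 23+22+11+8+18+8 = 90
Depot - stop 1 - stop 3 - stop 2 - stop 4 - stop 5 - Depot: 23+17+15+3+8+18 = 84
Depot - stop 1 - stop 3 - stop 2 - stop 5 - stop 4 - Depot: 23+17+15+11+8+10 = 84
Depot - stop 1 - stop 3 - stop 4 - stop 2 - stop 5 - Depot: 23+17+18+3+11+18 = 90
Depot - stop 1 - stop 3 - stop 4 - stop 5 - stop 2 - Depot: 23+17+18+8+11+7 = 84
Depot - stop 1 - stop 3 - stop 5 - stop 2 - stop 4 - Depot: 23+17+26+11+3+10 = 90
Depot - stop 1 - stop 3 - stop 5 - stop 4 - stop 2 - Depot: 23+17+26+8+3+7 = 84
Depot - stop 1 - stop 4 - stop 2 - stop 3 - stop 5 - Depot: 23+19+3+15+26+18 = 104
Depot - stop 1 - stop 4 - stop 2 - stop 5 - stop 3 - Depot: 23+19+3+11+26+8 = 90
… (46 more)
Depot - stop 2 - stop 4 - stop 5 - stop 1 - stop 3 - Depot: 7+3+8+21+17+8 = 64  ← best
The minimum is 64.
One optimal route: Depot → stop 2 → stop 4 → stop 5 → stop 1 → stop 3 → Depot (or its reverse).

Minimum total distance: 64 km.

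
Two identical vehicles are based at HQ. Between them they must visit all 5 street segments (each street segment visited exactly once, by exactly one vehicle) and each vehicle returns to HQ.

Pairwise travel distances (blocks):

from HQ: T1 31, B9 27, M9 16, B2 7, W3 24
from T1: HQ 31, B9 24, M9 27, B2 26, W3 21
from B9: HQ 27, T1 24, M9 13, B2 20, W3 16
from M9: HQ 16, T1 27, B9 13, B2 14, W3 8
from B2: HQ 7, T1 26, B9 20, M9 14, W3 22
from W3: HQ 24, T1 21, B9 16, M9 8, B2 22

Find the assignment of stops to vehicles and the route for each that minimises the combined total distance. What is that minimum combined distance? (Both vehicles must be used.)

Try each way of splitting the stops between the two vehicles (each non-empty) and, for each split, find the best tour for each vehicle:
  {T1} + {B9, M9, B2, W3}: 62 + 67 = 129
  {B9} + {T1, M9, B2, W3}: 54 + 78 = 132
  {T1, B9} + {M9, B2, W3}: 82 + 53 = 135
  {M9} + {T1, B9, B2, W3}: 32 + 95 = 127
  {T1, M9} + {B9, B2, W3}: 74 + 67 = 141
  {B9, M9} + {T1, B2, W3}: 56 + 78 = 134
  … (15 splits in total)
  {B2} + {T1, B9, M9, W3}: 14 + 95 = 109  ← best
Best: vehicle 1 HQ → B2 → HQ = 14; vehicle 2 HQ → T1 → B9 → W3 → M9 → HQ = 95; combined 109.

109 blocks — the smallest possible combined total.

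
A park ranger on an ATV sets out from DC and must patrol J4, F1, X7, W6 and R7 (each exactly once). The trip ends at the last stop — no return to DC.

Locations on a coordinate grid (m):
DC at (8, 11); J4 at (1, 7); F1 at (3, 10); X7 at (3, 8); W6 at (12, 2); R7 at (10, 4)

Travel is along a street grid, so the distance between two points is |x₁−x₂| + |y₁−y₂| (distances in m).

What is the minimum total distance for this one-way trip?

27 m — the minimum one-way total.

There are 5! = 120 possible orderings.
DC → J4 → F1 → X7 → W6 → R7: 11+5+2+15+4 = 37
DC → J4 → F1 → X7 → R7 → W6: 11+5+2+11+4 = 33
DC → J4 → F1 → W6 → X7 → R7: 11+5+17+15+11 = 59
DC → J4 → F1 → W6 → R7 → X7: 11+5+17+4+11 = 48
DC → J4 → F1 → R7 → X7 → W6: 11+5+13+11+15 = 55
DC → J4 → F1 → R7 → W6 → X7: 11+5+13+4+15 = 48
DC → J4 → X7 → F1 → W6 → R7: 11+3+2+17+4 = 37
DC → J4 → X7 → F1 → R7 → W6: 11+3+2+13+4 = 33
DC → J4 → X7 → W6 → F1 → R7: 11+3+15+17+13 = 59
DC → J4 → X7 → W6 → R7 → F1: 11+3+15+4+13 = 46
DC → J4 → X7 → R7 → F1 → W6: 11+3+11+13+17 = 55
DC → J4 → X7 → R7 → W6 → F1: 11+3+11+4+17 = 46
DC → J4 → W6 → F1 → X7 → R7: 11+16+17+2+11 = 57
DC → J4 → W6 → F1 → R7 → X7: 11+16+17+13+11 = 68
… (106 more)
DC → F1 → X7 → J4 → R7 → W6: 6+2+3+12+4 = 27  ← best
The minimum is 27.
One shortest path: DC → F1 → X7 → J4 → R7 → W6.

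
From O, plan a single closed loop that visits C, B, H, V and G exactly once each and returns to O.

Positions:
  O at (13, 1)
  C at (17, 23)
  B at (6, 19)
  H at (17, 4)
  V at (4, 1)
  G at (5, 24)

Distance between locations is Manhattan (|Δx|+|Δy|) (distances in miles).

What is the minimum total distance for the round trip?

O→C→B→H→V→G→O: 26+15+26+16+24+31 = 138
O→C→B→H→G→V→O: 26+15+26+32+24+9 = 132
O→C→B→V→H→G→O: 26+15+20+16+32+31 = 140
O→C→B→V→G→H→O: 26+15+20+24+32+7 = 124
O→C→B→G→H→V→O: 26+15+6+32+16+9 = 104
O→C→B→G→V→H→O: 26+15+6+24+16+7 = 94
O→C→H→B→V→G→O: 26+19+26+20+24+31 = 146
O→C→H→B→G→V→O: 26+19+26+6+24+9 = 110
O→C→H→V→B→G→O: 26+19+16+20+6+31 = 118
O→C→H→V→G→B→O: 26+19+16+24+6+25 = 116
O→C→H→G→B→V→O: 26+19+32+6+20+9 = 112
O→C→H→G→V→B→O: 26+19+32+24+20+25 = 146
O→C→V→B→H→G→O: 26+35+20+26+32+31 = 170
O→C→V→B→G→H→O: 26+35+20+6+32+7 = 126
… (46 more)
O→H→C→G→B→V→O: 7+19+13+6+20+9 = 74  ← best
The minimum is 74.
One optimal route: O → H → C → G → B → V → O (or its reverse).

Minimum total distance: 74 miles.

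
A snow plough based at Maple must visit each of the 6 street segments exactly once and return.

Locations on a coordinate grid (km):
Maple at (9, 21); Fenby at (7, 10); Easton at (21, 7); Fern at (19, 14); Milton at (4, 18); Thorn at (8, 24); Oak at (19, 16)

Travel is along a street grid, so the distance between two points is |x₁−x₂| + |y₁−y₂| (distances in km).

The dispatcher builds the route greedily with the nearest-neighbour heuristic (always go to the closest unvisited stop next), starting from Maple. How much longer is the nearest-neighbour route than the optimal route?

12 km longer than the optimal tour.

Maple: Thorn=4, Milton=8, Fenby=13, Oak=15, Fern=17, Easton=26 ⇒ Thorn
Thorn: Milton=10, Fenby=15, Oak=19, Fern=21, Easton=30 ⇒ Milton
Milton: Fenby=11, Oak=17, Fern=19, Easton=28 ⇒ Fenby
Fenby: Fern=16, Easton=17, Oak=18 ⇒ Fern
Fern: Oak=2, Easton=9 ⇒ Oak
Oak: Easton=11 ⇒ Easton
NN route Maple → Thorn → Milton → Fenby → Fern → Oak → Easton → Maple costs 80.
Optimal: Maple → Thorn → Milton → Fenby → Easton → Fern → Oak → Maple costs 68 (by enumerating all 360 distinct tours).
Excess = 80 − 68 = 12.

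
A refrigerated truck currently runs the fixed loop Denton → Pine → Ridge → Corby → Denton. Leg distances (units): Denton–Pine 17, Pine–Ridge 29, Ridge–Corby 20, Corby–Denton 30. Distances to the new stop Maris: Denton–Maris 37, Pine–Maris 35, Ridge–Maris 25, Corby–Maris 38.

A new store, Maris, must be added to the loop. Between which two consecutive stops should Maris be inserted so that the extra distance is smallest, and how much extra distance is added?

Insertion cost between consecutive stops i–j is d(i,Maris) + d(Maris,j) − d(i,j):
  between Denton and Pine: 37 + 35 − 17 = 55
  between Pine and Ridge: 35 + 25 − 29 = 31
  between Ridge and Corby: 25 + 38 − 20 = 43
  between Corby and Denton: 38 + 37 − 30 = 45
Cheapest insertion is between Pine and Ridge, adding 31.
New total = 96 + 31 = 127.

Adding 31 by placing Maris on the Pine–Ridge leg.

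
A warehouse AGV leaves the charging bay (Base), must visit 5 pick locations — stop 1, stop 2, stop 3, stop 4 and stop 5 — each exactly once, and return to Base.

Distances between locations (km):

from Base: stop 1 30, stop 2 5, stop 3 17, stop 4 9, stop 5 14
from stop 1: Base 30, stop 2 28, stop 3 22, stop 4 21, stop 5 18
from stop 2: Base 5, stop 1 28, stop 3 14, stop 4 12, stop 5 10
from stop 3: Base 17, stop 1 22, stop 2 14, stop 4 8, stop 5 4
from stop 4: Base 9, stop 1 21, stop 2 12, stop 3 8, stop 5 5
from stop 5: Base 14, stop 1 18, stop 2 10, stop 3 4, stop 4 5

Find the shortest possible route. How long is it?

There are 60 distinct closed tours to check (reversals are equivalent).
Base-stop 1-stop 2-stop 3-stop 4-stop 5-Base: 30+28+14+8+5+14 = 99
Base-stop 1-stop 2-stop 3-stop 5-stop 4-Base: 30+28+14+4+5+9 = 90
Base-stop 1-stop 2-stop 4-stop 3-stop 5-Base: 30+28+12+8+4+14 = 96
Base-stop 1-stop 2-stop 4-stop 5-stop 3-Base: 30+28+12+5+4+17 = 96
Base-stop 1-stop 2-stop 5-stop 3-stop 4-Base: 30+28+10+4+8+9 = 89
Base-stop 1-stop 2-stop 5-stop 4-stop 3-Base: 30+28+10+5+8+17 = 98
Base-stop 1-stop 3-stop 2-stop 4-stop 5-Base: 30+22+14+12+5+14 = 97
Base-stop 1-stop 3-stop 2-stop 5-stop 4-Base: 30+22+14+10+5+9 = 90
Base-stop 1-stop 3-stop 4-stop 2-stop 5-Base: 30+22+8+12+10+14 = 96
Base-stop 1-stop 3-stop 4-stop 5-stop 2-Base: 30+22+8+5+10+5 = 80
Base-stop 1-stop 3-stop 5-stop 2-stop 4-Base: 30+22+4+10+12+9 = 87
Base-stop 1-stop 3-stop 5-stop 4-stop 2-Base: 30+22+4+5+12+5 = 78
Base-stop 1-stop 4-stop 2-stop 3-stop 5-Base: 30+21+12+14+4+14 = 95
Base-stop 1-stop 4-stop 2-stop 5-stop 3-Base: 30+21+12+10+4+17 = 94
… (46 more)
Base-stop 2-stop 3-stop 5-stop 1-stop 4-Base: 5+14+4+18+21+9 = 71  ← best
The minimum is 71.
One optimal route: Base → stop 2 → stop 3 → stop 5 → stop 1 → stop 4 → Base (or its reverse).

Minimum total distance: 71 km.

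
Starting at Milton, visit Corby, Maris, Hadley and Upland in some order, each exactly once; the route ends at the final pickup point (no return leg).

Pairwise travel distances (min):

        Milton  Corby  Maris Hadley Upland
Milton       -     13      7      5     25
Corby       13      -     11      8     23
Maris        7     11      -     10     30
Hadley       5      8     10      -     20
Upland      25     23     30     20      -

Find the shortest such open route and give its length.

46 min — the minimum one-way total.

There are 4! = 24 possible orderings.
Milton→Corby→Maris→Hadley→Upland: 13+11+10+20 = 54
Milton→Corby→Maris→Upland→Hadley: 13+11+30+20 = 74
Milton→Corby→Hadley→Maris→Upland: 13+8+10+30 = 61
Milton→Corby→Hadley→Upland→Maris: 13+8+20+30 = 71
Milton→Corby→Upland→Maris→Hadley: 13+23+30+10 = 76
Milton→Corby→Upland→Hadley→Maris: 13+23+20+10 = 66
Milton→Maris→Corby→Hadley→Upland: 7+11+8+20 = 46
Milton→Maris→Corby→Upland→Hadley: 7+11+23+20 = 61
Milton→Maris→Hadley→Corby→Upland: 7+10+8+23 = 48
Milton→Maris→Hadley→Upland→Corby: 7+10+20+23 = 60
Milton→Maris→Upland→Corby→Hadley: 7+30+23+8 = 68
Milton→Maris→Upland→Hadley→Corby: 7+30+20+8 = 65
Milton→Hadley→Corby→Maris→Upland: 5+8+11+30 = 54
Milton→Hadley→Corby→Upland→Maris: 5+8+23+30 = 66
… (10 more)
The minimum is 46.
One shortest path: Milton → Maris → Corby → Hadley → Upland.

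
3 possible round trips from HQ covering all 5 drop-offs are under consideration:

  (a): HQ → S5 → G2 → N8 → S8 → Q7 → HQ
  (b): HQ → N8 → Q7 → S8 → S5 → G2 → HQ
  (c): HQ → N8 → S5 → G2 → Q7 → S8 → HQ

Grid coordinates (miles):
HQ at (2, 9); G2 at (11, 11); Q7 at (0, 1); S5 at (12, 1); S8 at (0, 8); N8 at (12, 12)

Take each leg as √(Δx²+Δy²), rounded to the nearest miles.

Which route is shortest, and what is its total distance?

(a): 13 + 10 + 1 + 13 + 7 + 8 = 52
(b): 10 + 16 + 7 + 14 + 10 + 9 = 66
(c): 10 + 11 + 10 + 15 + 7 + 2 = 55

52 miles — (a) is the shortest.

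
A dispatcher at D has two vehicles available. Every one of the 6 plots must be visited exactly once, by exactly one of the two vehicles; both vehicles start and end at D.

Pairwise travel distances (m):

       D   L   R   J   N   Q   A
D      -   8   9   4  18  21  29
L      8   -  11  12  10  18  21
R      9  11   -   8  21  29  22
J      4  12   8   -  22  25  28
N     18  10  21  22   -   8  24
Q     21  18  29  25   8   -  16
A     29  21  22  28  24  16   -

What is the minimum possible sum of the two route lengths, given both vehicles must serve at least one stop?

Try each way of splitting the stops between the two vehicles (each non-empty) and, for each split, find the best tour for each vehicle:
  {L} + {R, J, N, Q, A}: 16 + 76 = 92
  {R} + {L, J, N, Q, A}: 18 + 74 = 92
  {L, R} + {J, N, Q, A}: 28 + 74 = 102
  {J} + {L, R, N, Q, A}: 8 + 73 = 81
  {L, J} + {R, N, Q, A}: 24 + 73 = 97
  {R, J} + {L, N, Q, A}: 21 + 71 = 92
  … (31 splits in total)
Best: vehicle 1 D → J → D = 8; vehicle 2 D → L → N → Q → A → R → D = 73; combined 81.

81 m — the smallest possible combined total.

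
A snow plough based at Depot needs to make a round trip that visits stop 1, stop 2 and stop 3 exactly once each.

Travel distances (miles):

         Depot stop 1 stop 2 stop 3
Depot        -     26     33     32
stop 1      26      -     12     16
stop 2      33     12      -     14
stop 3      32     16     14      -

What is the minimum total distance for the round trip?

Shortest round trip = 84 miles.

With 3 stops there are 3!/2 = 3 distinct round trips (a route and its reverse cost the same).
Depot - stop 1 - stop 2 - stop 3 - Depot: 26+12+14+32 = 84
Depot - stop 1 - stop 3 - stop 2 - Depot: 26+16+14+33 = 89
Depot - stop 2 - stop 1 - stop 3 - Depot: 33+12+16+32 = 93
The minimum is 84.
One optimal route: Depot → stop 1 → stop 2 → stop 3 → Depot (or its reverse).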